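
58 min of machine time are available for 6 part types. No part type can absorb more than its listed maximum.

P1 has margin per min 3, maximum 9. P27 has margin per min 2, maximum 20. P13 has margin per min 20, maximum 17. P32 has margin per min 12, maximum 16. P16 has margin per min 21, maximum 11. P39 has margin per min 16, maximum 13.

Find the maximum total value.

Order the part types by margin per min: P16 21 > P13 20 > P39 16 > P32 12 > P1 3 > P27 2.
P16: +11 to 11 (cap) ; 47 left.
P13 takes 17 to reach its cap of 17 ; 30 left.
P39 takes 13 to reach its cap of 13 ; 17 left.
P32 takes 16 to reach its cap of 16 ; 1 left.
P1: +1 (room for 9) → 1. Pool exhausted.
Total = 3×1 + 20×17 + 12×16 + 21×11 + 16×13 = 974.

974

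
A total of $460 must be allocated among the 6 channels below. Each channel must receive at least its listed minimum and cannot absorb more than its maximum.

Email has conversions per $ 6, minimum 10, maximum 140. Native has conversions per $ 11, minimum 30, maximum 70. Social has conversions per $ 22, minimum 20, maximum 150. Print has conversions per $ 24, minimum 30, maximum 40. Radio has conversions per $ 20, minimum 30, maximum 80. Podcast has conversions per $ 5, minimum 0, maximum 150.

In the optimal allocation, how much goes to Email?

120

Meeting every minimum uses 10+30+20+30+30+0 = 120 $, leaving 340.
Highest conversions per $ first: Print 24 > Social 22 > Radio 20 > Native 11 > Email 6 > Podcast 5.
Give Print 10 more to hit its cap of 40 — 330 left.
Social: +130 to 150 (cap) — 200 left.
Radio takes 50 more to reach its cap of 80 — 150 left.
Native takes 40 more to reach its cap of 70 — 110 left.
Only 110 left; Email takes them to reach 120.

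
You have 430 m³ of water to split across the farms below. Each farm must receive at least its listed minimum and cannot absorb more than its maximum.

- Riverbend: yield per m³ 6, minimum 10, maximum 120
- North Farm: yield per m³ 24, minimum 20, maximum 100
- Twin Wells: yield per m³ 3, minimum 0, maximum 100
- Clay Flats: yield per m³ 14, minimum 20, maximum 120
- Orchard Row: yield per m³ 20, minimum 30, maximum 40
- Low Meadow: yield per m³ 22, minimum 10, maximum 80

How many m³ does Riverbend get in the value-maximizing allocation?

90

Meeting every minimum uses 10+20+0+20+30+10 = 90 m³, leaving 340.
Rank by yield per m³: North Farm 24 > Low Meadow 22 > Orchard Row 20 > Clay Flats 14 > Riverbend 6 > Twin Wells 3.
North Farm takes 80 more to reach its cap of 100 ; 260 left.
Low Meadow takes 70 more to reach its cap of 80 ; 190 left.
Orchard Row: +10 to 40 (cap) ; 180 left.
Give Clay Flats 100 more to hit its cap of 120 ; 80 left.
Only 80 left; Riverbend takes them to reach 90.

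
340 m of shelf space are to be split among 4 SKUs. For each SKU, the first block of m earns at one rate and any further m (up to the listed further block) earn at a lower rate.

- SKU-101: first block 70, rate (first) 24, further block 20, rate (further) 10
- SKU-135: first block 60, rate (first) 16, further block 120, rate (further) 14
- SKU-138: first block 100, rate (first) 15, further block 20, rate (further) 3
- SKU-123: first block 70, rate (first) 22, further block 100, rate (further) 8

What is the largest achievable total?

Rank every tier by rate: SKU-101/first 24 > SKU-123/first 22 > SKU-135/first 16 > SKU-138/first 15 > SKU-135/second 14 > SKU-101/second 10 > SKU-123/second 8 > SKU-138/second 3.
Fill SKU-101 first block (70 at 24) — 270 left.
SKU-123/first (22): +70 — 200 left.
SKU-135/first (16): +60 — 140 left.
SKU-138 first at 15: fill all 100 — 40 left.
SKU-135 second at 14: only 40 left, fill 40.
Total = 24×70 + 22×70 + 16×60 + 15×100 + 14×40 = 6240.

6240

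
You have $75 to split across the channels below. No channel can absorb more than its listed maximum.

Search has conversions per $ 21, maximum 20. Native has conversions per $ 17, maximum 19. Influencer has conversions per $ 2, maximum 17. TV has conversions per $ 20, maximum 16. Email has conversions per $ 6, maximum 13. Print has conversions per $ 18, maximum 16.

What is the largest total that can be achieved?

1375

Order the channels by conversions per $: Search 21 > TV 20 > Print 18 > Native 17 > Email 6 > Influencer 2.
Give Search 20 to hit its cap of 20 → 55 left.
TV: +16 to 16 (cap) → 39 left.
Give Print 16 to hit its cap of 16 → 23 left.
Native takes 19 to reach its cap of 19 → 4 left.
Only 4 left; Email takes them to reach 4.
Total = 21×20 + 17×19 + 20×16 + 6×4 + 18×16 = 1375.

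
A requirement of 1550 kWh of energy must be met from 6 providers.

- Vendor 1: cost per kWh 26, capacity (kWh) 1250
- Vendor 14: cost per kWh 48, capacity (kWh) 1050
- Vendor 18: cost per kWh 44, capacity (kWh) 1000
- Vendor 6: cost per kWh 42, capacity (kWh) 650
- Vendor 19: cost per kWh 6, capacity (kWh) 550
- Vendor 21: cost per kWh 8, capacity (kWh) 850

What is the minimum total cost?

Use providers in increasing cost order.
Vendor 19 at 6: take all 550 kWh → 1000 still needed.
Vendor 21 (8): use full 850 → 150 kWh to go.
Vendor 1 (26): take the remaining 150 → done.
Vendor 6, Vendor 18, Vendor 14: unused.
Cost = 550×6 + 850×8 + 150×26 = 14000.

14000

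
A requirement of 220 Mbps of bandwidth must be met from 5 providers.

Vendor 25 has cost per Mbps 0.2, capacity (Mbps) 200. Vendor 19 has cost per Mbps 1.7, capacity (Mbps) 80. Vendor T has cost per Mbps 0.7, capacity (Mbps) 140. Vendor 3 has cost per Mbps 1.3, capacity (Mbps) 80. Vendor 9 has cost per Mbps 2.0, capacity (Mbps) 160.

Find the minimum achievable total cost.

Fill from the cheapest provider first.
Vendor 25 at 0.2: take all 200 Mbps — 20 still needed.
Take 20 from Vendor T at 0.7 to finish.
Vendor 3, Vendor 19, Vendor 9: unused.
Cost = 200×0.2 + 20×0.7 = 54.

54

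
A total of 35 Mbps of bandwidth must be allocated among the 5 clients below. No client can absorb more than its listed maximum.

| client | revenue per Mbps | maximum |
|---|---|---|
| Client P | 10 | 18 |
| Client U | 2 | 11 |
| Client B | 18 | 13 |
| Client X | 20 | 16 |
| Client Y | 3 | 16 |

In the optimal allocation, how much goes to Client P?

Order the clients by revenue per Mbps: Client X 20 > Client B 18 > Client P 10 > Client Y 3 > Client U 2.
Give Client X 16 to hit its cap of 16 ; 19 left.
Client B: +13 to 13 (cap) ; 6 left.
Only 6 left; Client P takes them to reach 6.

6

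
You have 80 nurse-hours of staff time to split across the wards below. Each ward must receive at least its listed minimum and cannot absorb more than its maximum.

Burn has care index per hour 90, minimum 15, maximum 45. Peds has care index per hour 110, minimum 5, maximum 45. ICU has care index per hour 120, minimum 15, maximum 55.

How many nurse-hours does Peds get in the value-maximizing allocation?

10

Meeting every minimum uses 15+5+15 = 35 nurse-hours, leaving 45.
Highest care index per hour first: ICU 120 > Peds 110 > Burn 90.
Give ICU 40 more to hit its cap of 55 → 5 left.
Peds: +5 (room for 40) → 10. Pool exhausted.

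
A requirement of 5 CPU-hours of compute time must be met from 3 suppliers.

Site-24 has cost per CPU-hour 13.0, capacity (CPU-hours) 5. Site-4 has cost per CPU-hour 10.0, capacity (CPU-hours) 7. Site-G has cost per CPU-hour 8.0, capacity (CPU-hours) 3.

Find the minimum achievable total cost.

Fill from the cheapest supplier first.
Take 3 from Site-G at 8.0 ; need 2 more.
Site-4 (10.0): take the remaining 2 ; done.
Site-24: unused.
Cost = 3×8.0 + 2×10.0 = 44.

44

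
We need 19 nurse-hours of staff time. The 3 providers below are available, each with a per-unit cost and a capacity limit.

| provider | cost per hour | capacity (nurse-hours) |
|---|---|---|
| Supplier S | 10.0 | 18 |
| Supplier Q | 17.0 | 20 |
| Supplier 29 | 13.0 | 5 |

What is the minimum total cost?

Fill from the cheapest provider first.
Take 18 from Supplier S at 10.0 — need 1 more.
Supplier 29 (13.0): take the remaining 1 — done.
Supplier Q: unused.
Cost = 18×10.0 + 1×13.0 = 193.

193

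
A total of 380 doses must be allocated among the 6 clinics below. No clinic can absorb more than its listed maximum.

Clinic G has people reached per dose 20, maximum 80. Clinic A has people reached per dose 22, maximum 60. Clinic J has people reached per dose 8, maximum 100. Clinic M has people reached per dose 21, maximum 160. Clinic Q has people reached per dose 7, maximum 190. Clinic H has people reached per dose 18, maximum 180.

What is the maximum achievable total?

7720

Highest people reached per dose first: Clinic A 22 > Clinic M 21 > Clinic G 20 > Clinic H 18 > Clinic J 8 > Clinic Q 7.
Clinic A: +60 to 60 (cap) → 320 left.
Clinic M takes 160 to reach its cap of 160 → 160 left.
Clinic G: +80 to 80 (cap) → 80 left.
Clinic H: +80 (room for 180) → 80. Pool exhausted.
Total = 20×80 + 22×60 + 21×160 + 18×80 = 7720.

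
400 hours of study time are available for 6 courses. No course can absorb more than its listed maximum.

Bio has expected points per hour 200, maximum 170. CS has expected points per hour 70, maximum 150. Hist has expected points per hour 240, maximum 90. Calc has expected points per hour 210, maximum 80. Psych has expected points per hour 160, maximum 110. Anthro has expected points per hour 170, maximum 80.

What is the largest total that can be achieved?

82600

Highest expected points per hour first: Hist 240 > Calc 210 > Bio 200 > Anthro 170 > Psych 160 > CS 70.
Give Hist 90 to hit its cap of 90 — 310 left.
Calc takes 80 to reach its cap of 80 — 230 left.
Give Bio 170 to hit its cap of 170 — 60 left.
Only 60 left; Anthro takes them to reach 60.
Total = 200×170 + 240×90 + 210×80 + 170×60 = 82600.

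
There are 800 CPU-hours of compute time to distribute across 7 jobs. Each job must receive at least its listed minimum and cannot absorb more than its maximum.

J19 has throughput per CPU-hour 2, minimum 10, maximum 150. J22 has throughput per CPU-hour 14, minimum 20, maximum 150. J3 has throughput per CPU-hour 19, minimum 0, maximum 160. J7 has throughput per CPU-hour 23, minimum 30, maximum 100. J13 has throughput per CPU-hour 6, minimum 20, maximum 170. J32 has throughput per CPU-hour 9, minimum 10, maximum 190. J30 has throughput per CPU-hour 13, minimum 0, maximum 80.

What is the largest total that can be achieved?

10870

Meeting every minimum uses 10+20+0+30+20+10+0 = 90 CPU-hours, leaving 710.
Highest throughput per CPU-hour first: J7 23 > J3 19 > J22 14 > J30 13 > J32 9 > J13 6 > J19 2.
J7 takes 70 more to reach its cap of 100 ; 640 left.
J3 takes 160 more to reach its cap of 160 ; 480 left.
J22: +130 to 150 (cap) ; 350 left.
J30 takes 80 more to reach its cap of 80 ; 270 left.
Give J32 180 more to hit its cap of 190 ; 90 left.
Only 90 left; J13 takes them to reach 110.
Total = 2×10 + 14×150 + 19×160 + 23×100 + 6×110 + 9×190 + 13×80 = 10870.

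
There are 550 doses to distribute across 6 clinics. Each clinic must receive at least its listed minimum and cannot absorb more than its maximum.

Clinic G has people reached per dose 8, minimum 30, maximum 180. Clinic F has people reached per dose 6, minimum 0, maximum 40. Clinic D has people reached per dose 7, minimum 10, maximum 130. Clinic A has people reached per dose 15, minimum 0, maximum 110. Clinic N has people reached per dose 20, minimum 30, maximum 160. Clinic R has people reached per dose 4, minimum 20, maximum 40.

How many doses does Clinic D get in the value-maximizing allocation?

Meeting every minimum uses 30+0+10+0+30+20 = 90 doses, leaving 460.
Rank by people reached per dose: Clinic N 20 > Clinic A 15 > Clinic G 8 > Clinic D 7 > Clinic F 6 > Clinic R 4.
Clinic N takes 130 more to reach its cap of 160 → 330 left.
Clinic A: +110 to 110 (cap) → 220 left.
Clinic G takes 150 more to reach its cap of 180 → 70 left.
Only 70 left; Clinic D takes them to reach 80.

80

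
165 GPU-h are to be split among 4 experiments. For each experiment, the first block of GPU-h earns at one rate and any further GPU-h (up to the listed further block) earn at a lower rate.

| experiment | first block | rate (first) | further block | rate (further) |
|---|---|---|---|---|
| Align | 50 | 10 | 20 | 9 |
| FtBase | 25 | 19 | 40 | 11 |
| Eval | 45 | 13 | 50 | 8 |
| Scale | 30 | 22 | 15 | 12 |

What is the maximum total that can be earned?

Rank every tier by rate: Scale/first 22 > FtBase/first 19 > Eval/first 13 > Scale/second 12 > FtBase/second 11 > Align/first 10 > Align/second 9 > Eval/second 8.
Scale first at 22: fill all 30 ; 135 left.
FtBase/first (19): +25 ; 110 left.
Eval/first (13): +45 ; 65 left.
Fill Scale second block (15 at 12) ; 50 left.
Fill FtBase second block (40 at 11) ; 10 left.
10 remain; put them into Align first at 10.
Total = 22×30 + 19×25 + 13×45 + 12×15 + 11×40 + 10×10 = 2440.

2440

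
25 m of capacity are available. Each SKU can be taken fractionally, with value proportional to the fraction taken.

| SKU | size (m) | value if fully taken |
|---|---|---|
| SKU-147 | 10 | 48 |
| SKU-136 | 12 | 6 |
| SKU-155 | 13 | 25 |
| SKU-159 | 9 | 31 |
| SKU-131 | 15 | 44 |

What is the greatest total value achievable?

Best value per unit of size first: SKU-147 48/10≈4.8, SKU-159 31/9≈3.44, SKU-131 44/15≈2.93, SKU-155 25/13≈1.92, SKU-136 6/12≈0.5.
SKU-147: take in full, 10 m for value 48 — 15 left.
SKU-159: take in full, 9 m for value 31 — 6 left.
6 m left: a 6/15 share of SKU-131 gives 44×6/15 = 17.6.
Total value = 96.6.

96.6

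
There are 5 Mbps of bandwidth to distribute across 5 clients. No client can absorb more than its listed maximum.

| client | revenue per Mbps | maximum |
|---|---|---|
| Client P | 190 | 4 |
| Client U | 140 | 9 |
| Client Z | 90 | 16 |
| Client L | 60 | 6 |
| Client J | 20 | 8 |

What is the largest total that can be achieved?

900

Order the clients by revenue per Mbps: Client P 190 > Client U 140 > Client Z 90 > Client L 60 > Client J 20.
Client P: +4 to 4 (cap) ; 1 left.
Client U: +1 (room for 9) → 1. Pool exhausted.
Total = 190×4 + 140×1 = 900.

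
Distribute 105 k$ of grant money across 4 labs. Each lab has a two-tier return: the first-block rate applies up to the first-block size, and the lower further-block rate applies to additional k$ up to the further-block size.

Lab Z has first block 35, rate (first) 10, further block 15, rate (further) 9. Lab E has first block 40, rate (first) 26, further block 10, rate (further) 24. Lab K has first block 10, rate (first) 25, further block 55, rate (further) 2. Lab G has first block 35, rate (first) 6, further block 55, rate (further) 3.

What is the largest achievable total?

1970

Treat each block as its own option and order by rate: Lab E/T1 26 > Lab K/T1 25 > Lab E/T2 24 > Lab Z/T1 10 > Lab Z/T2 9 > Lab G/T1 6 > Lab G/T2 3 > Lab K/T2 2.
Fill Lab E T1 block (40 at 26) ; 65 left.
Lab K/T1 (25): +10 ; 55 left.
Lab E/T2 (24): +10 ; 45 left.
Lab Z/T1 (10): +35 ; 10 left.
Lab Z/T2: +10 of 15 at 9; pool empty.
Total = 26×40 + 25×10 + 24×10 + 10×35 + 9×10 = 1970.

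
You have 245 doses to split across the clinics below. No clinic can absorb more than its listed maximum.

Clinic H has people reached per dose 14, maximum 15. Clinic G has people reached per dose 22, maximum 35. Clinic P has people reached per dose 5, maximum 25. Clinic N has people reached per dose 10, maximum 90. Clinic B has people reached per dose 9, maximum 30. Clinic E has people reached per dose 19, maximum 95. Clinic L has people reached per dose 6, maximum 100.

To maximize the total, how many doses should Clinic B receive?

Rank by people reached per dose: Clinic G 22 > Clinic E 19 > Clinic H 14 > Clinic N 10 > Clinic B 9 > Clinic L 6 > Clinic P 5.
Give Clinic G 35 to hit its cap of 35 ; 210 left.
Clinic E: +95 to 95 (cap) ; 115 left.
Clinic H: +15 to 15 (cap) ; 100 left.
Clinic N: +90 to 90 (cap) ; 10 left.
Clinic B: +10 (room for 30) → 10. Pool exhausted.

10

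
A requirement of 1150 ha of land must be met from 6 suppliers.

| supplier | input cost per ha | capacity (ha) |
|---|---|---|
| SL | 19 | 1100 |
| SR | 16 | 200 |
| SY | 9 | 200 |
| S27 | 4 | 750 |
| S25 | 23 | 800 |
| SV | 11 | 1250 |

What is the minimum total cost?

7000

Cheapest first:
S27 at 4: take all 750 ha ; 400 still needed.
SY (9): use full 200 ; 200 ha to go.
SV (11): take the remaining 200 ; done.
SR, SL, S25: unused.
Cost = 750×4 + 200×9 + 200×11 = 7000.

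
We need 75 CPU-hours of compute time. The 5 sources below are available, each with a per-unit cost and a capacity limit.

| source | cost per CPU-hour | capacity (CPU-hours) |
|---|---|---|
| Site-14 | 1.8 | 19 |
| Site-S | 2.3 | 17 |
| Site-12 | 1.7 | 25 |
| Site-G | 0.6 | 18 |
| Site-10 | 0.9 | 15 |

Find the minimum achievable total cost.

Fill from the cheapest source first.
Site-G at 0.6: take all 18 CPU-hours — 57 still needed.
Take 15 from Site-10 at 0.9 — need 42 more.
Site-12 at 1.7: take all 25 CPU-hours — 17 still needed.
Site-14 (1.8): take the remaining 17 — done.
Site-S: unused.
Cost = 18×0.6 + 15×0.9 + 25×1.7 + 17×1.8 = 97.4.

97.4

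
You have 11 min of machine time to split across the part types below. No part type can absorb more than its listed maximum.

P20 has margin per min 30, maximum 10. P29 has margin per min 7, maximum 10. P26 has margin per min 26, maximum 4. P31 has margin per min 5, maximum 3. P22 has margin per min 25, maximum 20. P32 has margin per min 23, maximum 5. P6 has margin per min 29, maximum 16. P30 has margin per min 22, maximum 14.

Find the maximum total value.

329

Rank by margin per min: P20 30 > P6 29 > P26 26 > P22 25 > P32 23 > P30 22 > P29 7 > P31 5.
Give P20 10 to hit its cap of 10 ; 1 left.
P6: +1 (room for 16) → 1. Pool exhausted.
Total = 30×10 + 29×1 = 329.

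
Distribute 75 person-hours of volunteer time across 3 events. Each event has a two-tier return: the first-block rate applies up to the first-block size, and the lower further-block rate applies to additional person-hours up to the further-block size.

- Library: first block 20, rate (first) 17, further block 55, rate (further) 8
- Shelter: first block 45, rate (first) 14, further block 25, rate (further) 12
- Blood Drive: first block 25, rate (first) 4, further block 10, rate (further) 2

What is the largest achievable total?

1090

Rank every tier by rate: Library/T1 17 > Shelter/T1 14 > Shelter/T2 12 > Library/T2 8 > Blood Drive/T1 4 > Blood Drive/T2 2.
Fill Library T1 block (20 at 17) — 55 left.
Shelter/T1 (14): +45 — 10 left.
Shelter/T2: +10 of 25 at 12; pool empty.
Total = 17×20 + 14×45 + 12×10 = 1090.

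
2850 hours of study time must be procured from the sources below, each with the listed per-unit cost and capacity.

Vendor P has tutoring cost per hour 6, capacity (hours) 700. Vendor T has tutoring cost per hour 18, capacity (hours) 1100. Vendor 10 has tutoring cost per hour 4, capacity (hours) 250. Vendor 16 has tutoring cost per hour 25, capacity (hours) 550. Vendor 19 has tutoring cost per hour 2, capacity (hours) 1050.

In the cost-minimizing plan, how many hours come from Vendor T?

850

Fill from the cheapest source first.
Vendor 19 (2): use full 1050 ; 1800 hours to go.
Vendor 10 at 4: take all 250 hours ; 1550 still needed.
Take 700 from Vendor P at 6 ; need 850 more.
Vendor T (18): take the remaining 850 ; done.
Vendor 16: unused.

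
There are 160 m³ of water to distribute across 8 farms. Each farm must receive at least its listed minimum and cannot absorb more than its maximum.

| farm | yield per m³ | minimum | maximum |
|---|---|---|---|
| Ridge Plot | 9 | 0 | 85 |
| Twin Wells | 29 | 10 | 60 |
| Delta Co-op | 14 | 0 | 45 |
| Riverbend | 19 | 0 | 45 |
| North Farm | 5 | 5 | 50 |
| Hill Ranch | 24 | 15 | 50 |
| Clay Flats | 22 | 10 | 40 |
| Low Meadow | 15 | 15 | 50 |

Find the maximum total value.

Meeting every minimum uses 0+10+0+0+5+15+10+15 = 55 m³, leaving 105.
Order the farms by yield per m³: Twin Wells 29 > Hill Ranch 24 > Clay Flats 22 > Riverbend 19 > Low Meadow 15 > Delta Co-op 14 > Ridge Plot 9 > North Farm 5.
Twin Wells: +50 to 60 (cap) ; 55 left.
Hill Ranch takes 35 more to reach its cap of 50 ; 20 left.
Clay Flats has room for 30 more but only 20 remain, so it gets 30.
Total = 29×60 + 5×5 + 24×50 + 22×30 + 15×15 = 3850.

3850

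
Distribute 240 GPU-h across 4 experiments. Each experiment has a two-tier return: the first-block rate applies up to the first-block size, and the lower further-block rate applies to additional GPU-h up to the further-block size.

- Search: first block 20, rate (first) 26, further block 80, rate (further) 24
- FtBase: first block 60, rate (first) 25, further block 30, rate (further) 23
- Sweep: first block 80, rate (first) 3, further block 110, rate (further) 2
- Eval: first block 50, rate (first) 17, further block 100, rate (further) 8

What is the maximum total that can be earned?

5480

Order all 8 blocks by rate: Search/tier1 26 > FtBase/tier1 25 > Search/tier2 24 > FtBase/tier2 23 > Eval/tier1 17 > Eval/tier2 8 > Sweep/tier1 3 > Sweep/tier2 2.
Fill Search tier1 block (20 at 26) — 220 left.
Fill FtBase tier1 block (60 at 25) — 160 left.
Fill Search tier2 block (80 at 24) — 80 left.
Fill FtBase tier2 block (30 at 23) — 50 left.
Eval tier1 at 17: fill all 50 — 0 left.
Total = 26×20 + 25×60 + 24×80 + 23×30 + 17×50 = 5480.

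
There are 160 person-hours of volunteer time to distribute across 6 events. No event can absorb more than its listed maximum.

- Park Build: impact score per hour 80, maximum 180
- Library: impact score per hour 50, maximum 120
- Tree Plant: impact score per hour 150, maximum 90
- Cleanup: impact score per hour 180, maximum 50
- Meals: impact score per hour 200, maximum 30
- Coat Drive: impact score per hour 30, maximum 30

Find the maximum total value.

Highest impact score per hour first: Meals 200 > Cleanup 180 > Tree Plant 150 > Park Build 80 > Library 50 > Coat Drive 30.
Give Meals 30 to hit its cap of 30 → 130 left.
Give Cleanup 50 to hit its cap of 50 → 80 left.
Only 80 left; Tree Plant takes them to reach 80.
Total = 150×80 + 180×50 + 200×30 = 27000.

27000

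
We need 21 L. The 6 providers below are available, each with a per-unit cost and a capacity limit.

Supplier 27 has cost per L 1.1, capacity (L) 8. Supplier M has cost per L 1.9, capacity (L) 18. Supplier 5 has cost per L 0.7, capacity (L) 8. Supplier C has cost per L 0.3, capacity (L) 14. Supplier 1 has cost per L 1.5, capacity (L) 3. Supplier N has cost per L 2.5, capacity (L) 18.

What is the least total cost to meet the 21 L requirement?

Cheapest first:
Take 14 from Supplier C at 0.3 ; need 7 more.
Supplier 5 at 0.7: take 7 of its 8 ; requirement met.
Supplier 27, Supplier 1, Supplier M, Supplier N: unused.
Cost = 14×0.3 + 7×0.7 = 9.1.

9.1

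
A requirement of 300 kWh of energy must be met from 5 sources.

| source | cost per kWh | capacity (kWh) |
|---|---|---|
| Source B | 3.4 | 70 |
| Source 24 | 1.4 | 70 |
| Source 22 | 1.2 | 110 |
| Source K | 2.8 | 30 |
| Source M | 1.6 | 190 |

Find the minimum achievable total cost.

422

Fill from the cheapest source first.
Take 110 from Source 22 at 1.2 — need 190 more.
Source 24 at 1.4: take all 70 kWh — 120 still needed.
Source M (1.6): take the remaining 120 — done.
Source K, Source B: unused.
Cost = 110×1.2 + 70×1.4 + 120×1.6 = 422.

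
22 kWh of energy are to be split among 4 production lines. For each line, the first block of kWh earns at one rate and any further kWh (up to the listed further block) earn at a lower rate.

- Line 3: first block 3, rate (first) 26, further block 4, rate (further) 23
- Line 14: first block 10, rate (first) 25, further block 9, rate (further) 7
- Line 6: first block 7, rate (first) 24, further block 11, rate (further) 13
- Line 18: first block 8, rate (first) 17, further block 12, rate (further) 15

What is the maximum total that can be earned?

Treat each block as its own option and order by rate: Line 3/first 26 > Line 14/first 25 > Line 6/first 24 > Line 3/second 23 > Line 18/first 17 > Line 18/second 15 > Line 6/second 13 > Line 14/second 7.
Fill Line 3 first block (3 at 26) — 19 left.
Line 14 first at 25: fill all 10 — 9 left.
Line 6 first at 24: fill all 7 — 2 left.
Line 3/second: +2 of 4 at 23; pool empty.
Total = 26×3 + 25×10 + 24×7 + 23×2 = 542.

542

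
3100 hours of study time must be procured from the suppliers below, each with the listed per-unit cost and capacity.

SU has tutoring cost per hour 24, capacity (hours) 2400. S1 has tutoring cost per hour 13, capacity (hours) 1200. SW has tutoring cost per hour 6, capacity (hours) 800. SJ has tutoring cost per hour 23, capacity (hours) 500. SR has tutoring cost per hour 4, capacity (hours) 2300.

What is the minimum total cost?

Cheapest first:
Take 2300 from SR at 4 → need 800 more.
Take 800 from SW at 6 → need 0 more.
S1, SJ, SU: unused.
Cost = 2300×4 + 800×6 = 14000.

14000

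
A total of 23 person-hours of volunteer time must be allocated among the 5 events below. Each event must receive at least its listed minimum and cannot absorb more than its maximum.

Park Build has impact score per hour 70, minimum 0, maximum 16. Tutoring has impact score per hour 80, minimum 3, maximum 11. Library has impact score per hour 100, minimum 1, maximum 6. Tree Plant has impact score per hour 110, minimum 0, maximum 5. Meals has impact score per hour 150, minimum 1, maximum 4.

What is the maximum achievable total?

Meeting every minimum uses 0+3+1+0+1 = 5 person-hours, leaving 18.
Highest impact score per hour first: Meals 150 > Tree Plant 110 > Library 100 > Tutoring 80 > Park Build 70.
Meals: +3 to 4 (cap) — 15 left.
Give Tree Plant 5 more to hit its cap of 5 — 10 left.
Give Library 5 more to hit its cap of 6 — 5 left.
Tutoring: +5 (room for 8) → 8. Pool exhausted.
Total = 80×8 + 100×6 + 110×5 + 150×4 = 2390.

2390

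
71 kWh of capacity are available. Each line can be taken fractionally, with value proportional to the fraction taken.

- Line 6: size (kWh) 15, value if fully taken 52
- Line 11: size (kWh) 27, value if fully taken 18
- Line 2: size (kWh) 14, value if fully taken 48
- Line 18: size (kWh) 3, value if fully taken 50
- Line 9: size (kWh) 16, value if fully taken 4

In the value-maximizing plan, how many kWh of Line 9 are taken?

Rank by value-to-size ratio: Line 18 50/3≈16.7, Line 6 52/15≈3.47, Line 2 48/14≈3.43, Line 11 18/27≈0.667, Line 9 4/16≈0.25.
All 3 kWh of Line 18 fit (value 50) — 68 remain.
Take all of Line 6 (15 kWh, value 52) — 53 kWh left.
Take all of Line 2 (14 kWh, value 48) — 39 kWh left.
Take all of Line 11 (27 kWh, value 18) — 12 kWh left.
12 kWh left: a 12/16 share of Line 9 gives 4×12/16 = 3.

12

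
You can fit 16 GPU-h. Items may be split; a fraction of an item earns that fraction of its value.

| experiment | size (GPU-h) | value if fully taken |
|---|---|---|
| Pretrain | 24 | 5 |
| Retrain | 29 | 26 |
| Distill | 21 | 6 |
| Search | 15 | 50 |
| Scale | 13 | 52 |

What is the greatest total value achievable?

Rank by value-to-size ratio: Scale 52/13≈4, Search 50/15≈3.33, Retrain 26/29≈0.897, Distill 6/21≈0.286, Pretrain 5/24≈0.208.
Take all of Scale (13 GPU-h, value 52) → 3 GPU-h left.
3 GPU-h left: a 3/15 share of Search gives 50×3/15 = 10.
Total value = 62.

62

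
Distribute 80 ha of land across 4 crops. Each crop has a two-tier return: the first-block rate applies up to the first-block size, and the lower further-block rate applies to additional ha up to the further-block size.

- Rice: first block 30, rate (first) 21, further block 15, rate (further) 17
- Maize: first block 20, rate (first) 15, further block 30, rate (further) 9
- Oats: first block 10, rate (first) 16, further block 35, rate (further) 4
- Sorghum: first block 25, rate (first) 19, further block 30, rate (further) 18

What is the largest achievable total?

1555

Treat each block as its own option and order by rate: Rice/T1 21 > Sorghum/T1 19 > Sorghum/T2 18 > Rice/T2 17 > Oats/T1 16 > Maize/T1 15 > Maize/T2 9 > Oats/T2 4.
Rice T1 at 21: fill all 30 — 50 left.
Sorghum/T1 (19): +25 — 25 left.
Sorghum/T2: +25 of 30 at 18; pool empty.
Total = 21×30 + 19×25 + 18×25 = 1555.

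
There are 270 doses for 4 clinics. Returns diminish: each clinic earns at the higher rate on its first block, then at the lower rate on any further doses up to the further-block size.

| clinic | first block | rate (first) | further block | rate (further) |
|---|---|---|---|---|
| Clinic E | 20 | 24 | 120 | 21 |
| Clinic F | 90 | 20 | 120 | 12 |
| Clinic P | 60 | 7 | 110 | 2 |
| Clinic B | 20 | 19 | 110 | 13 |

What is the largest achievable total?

5440

Treat each block as its own option and order by rate: Clinic E/first 24 > Clinic E/second 21 > Clinic F/first 20 > Clinic B/first 19 > Clinic B/second 13 > Clinic F/second 12 > Clinic P/first 7 > Clinic P/second 2.
Fill Clinic E first block (20 at 24) → 250 left.
Clinic E/second (21): +120 → 130 left.
Fill Clinic F first block (90 at 20) → 40 left.
Clinic B/first (19): +20 → 20 left.
Clinic B/second: +20 of 110 at 13; pool empty.
Total = 24×20 + 21×120 + 20×90 + 19×20 + 13×20 = 5440.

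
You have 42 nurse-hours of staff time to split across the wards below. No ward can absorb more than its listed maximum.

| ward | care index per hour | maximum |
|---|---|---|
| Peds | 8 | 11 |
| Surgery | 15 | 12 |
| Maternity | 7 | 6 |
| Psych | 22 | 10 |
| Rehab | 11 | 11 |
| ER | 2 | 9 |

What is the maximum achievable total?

593

Order the wards by care index per hour: Psych 22 > Surgery 15 > Rehab 11 > Peds 8 > Maternity 7 > ER 2.
Give Psych 10 to hit its cap of 10 ; 32 left.
Surgery: +12 to 12 (cap) ; 20 left.
Rehab takes 11 to reach its cap of 11 ; 9 left.
Peds has room for 11 but only 9 remain, so it gets 9.
Total = 8×9 + 15×12 + 22×10 + 11×11 = 593.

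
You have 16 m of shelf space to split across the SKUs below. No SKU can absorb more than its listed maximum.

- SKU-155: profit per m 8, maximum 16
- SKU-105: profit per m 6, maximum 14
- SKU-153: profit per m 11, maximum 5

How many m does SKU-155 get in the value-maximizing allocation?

Order the SKUs by profit per m: SKU-153 11 > SKU-155 8 > SKU-105 6.
Give SKU-153 5 to hit its cap of 5 — 11 left.
SKU-155 has room for 16 but only 11 remain, so it gets 11.

11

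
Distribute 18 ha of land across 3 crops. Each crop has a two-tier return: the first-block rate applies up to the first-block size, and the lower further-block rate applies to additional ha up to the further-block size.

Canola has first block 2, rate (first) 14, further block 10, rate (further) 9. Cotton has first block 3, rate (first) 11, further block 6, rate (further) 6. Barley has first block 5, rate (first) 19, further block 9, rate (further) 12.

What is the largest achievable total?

Rank every tier by rate: Barley/T1 19 > Canola/T1 14 > Barley/T2 12 > Cotton/T1 11 > Canola/T2 9 > Cotton/T2 6.
Barley T1 at 19: fill all 5 → 13 left.
Canola T1 at 14: fill all 2 → 11 left.
Fill Barley T2 block (9 at 12) → 2 left.
Cotton/T1: +2 of 3 at 11; pool empty.
Total = 19×5 + 14×2 + 12×9 + 11×2 = 253.

253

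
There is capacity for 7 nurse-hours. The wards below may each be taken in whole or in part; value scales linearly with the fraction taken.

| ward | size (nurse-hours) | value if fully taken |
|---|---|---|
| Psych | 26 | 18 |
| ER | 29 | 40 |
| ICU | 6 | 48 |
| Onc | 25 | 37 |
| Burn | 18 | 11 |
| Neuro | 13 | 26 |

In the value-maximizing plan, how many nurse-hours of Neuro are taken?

Best value per unit of size first: ICU 48/6≈8, Neuro 26/13≈2, Onc 37/25≈1.48, ER 40/29≈1.38, Psych 18/26≈0.692, Burn 11/18≈0.611.
Take all of ICU (6 nurse-hours, value 48) ; 1 nurse-hours left.
Fill the last 1 nurse-hours with part of Neuro: 1/13 of it earns 2.

1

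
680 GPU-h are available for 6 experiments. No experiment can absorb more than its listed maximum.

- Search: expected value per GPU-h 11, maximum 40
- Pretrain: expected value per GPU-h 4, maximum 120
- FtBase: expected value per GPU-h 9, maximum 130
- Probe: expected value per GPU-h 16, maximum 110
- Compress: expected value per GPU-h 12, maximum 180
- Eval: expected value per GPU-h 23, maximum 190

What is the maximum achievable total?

10020

Rank by expected value per GPU-h: Eval 23 > Probe 16 > Compress 12 > Search 11 > FtBase 9 > Pretrain 4.
Eval takes 190 to reach its cap of 190 — 490 left.
Give Probe 110 to hit its cap of 110 — 380 left.
Compress: +180 to 180 (cap) — 200 left.
Give Search 40 to hit its cap of 40 — 160 left.
FtBase: +130 to 130 (cap) — 30 left.
Only 30 left; Pretrain takes them to reach 30.
Total = 11×40 + 4×30 + 9×130 + 16×110 + 12×180 + 23×190 = 10020.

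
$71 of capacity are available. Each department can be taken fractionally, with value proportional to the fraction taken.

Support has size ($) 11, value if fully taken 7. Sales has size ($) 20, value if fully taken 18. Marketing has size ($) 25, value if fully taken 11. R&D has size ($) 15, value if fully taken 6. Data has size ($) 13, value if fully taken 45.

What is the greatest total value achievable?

81.8

Sort by value density: Data 45/13≈3.46, Sales 18/20≈0.9, Support 7/11≈0.636, Marketing 11/25≈0.44, R&D 6/15≈0.4.
Data: take in full, 13 $ for value 45 — 58 left.
All 20 $ of Sales fit (value 18) — 38 remain.
Support: take in full, 11 $ for value 7 — 27 left.
Marketing: take in full, 25 $ for value 11 — 2 left.
Only 2 $ remain; take 2/15 of R&D for value 6×2/15 = 0.8.
Total value = 81.8.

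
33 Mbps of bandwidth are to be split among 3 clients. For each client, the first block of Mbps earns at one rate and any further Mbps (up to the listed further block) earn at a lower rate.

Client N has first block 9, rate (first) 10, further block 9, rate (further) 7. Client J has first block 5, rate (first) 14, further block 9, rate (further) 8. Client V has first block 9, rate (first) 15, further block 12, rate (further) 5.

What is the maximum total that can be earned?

374

Order all 6 blocks by rate: Client V/first 15 > Client J/first 14 > Client N/first 10 > Client J/second 8 > Client N/second 7 > Client V/second 5.
Client V/first (15): +9 — 24 left.
Client J/first (14): +5 — 19 left.
Client N/first (10): +9 — 10 left.
Fill Client J second block (9 at 8) — 1 left.
Client N second at 7: only 1 left, fill 1.
Total = 15×9 + 14×5 + 10×9 + 8×9 + 7×1 = 374.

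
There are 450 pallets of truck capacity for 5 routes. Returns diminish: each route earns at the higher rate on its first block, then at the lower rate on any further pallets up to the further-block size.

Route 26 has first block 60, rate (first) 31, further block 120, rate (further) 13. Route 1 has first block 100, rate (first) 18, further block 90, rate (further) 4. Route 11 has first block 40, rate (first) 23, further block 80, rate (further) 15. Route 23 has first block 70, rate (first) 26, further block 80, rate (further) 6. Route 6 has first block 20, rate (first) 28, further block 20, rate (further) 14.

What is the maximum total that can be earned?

9220

Treat each block as its own option and order by rate: Route 26/first 31 > Route 6/first 28 > Route 23/first 26 > Route 11/first 23 > Route 1/first 18 > Route 11/second 15 > Route 6/second 14 > Route 26/second 13 > Route 23/second 6 > Route 1/second 4.
Route 26/first (31): +60 — 390 left.
Route 6/first (28): +20 — 370 left.
Fill Route 23 first block (70 at 26) — 300 left.
Route 11/first (23): +40 — 260 left.
Fill Route 1 first block (100 at 18) — 160 left.
Fill Route 11 second block (80 at 15) — 80 left.
Fill Route 6 second block (20 at 14) — 60 left.
Route 26/second: +60 of 120 at 13; pool empty.
Total = 31×60 + 28×20 + 26×70 + 23×40 + 18×100 + 15×80 + 14×20 + 13×60 = 9220.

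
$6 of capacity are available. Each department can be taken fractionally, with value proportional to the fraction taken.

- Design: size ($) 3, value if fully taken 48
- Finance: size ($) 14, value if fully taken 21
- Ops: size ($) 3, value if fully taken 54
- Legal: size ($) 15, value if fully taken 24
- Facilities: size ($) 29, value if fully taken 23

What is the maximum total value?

102

Rank by value-to-size ratio: Ops 54/3≈18, Design 48/3≈16, Legal 24/15≈1.6, Finance 21/14≈1.5, Facilities 23/29≈0.793.
All 3 $ of Ops fit (value 54) → 3 remain.
All 3 $ of Design fit (value 48) → 0 remain.
Total value = 102.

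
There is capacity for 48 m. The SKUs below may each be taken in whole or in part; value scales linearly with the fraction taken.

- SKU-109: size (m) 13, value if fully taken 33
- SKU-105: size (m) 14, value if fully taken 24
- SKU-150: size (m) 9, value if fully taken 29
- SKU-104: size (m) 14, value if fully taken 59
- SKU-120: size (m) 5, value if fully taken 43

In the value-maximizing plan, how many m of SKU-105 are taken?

Best value per unit of size first: SKU-120 43/5≈8.6, SKU-104 59/14≈4.21, SKU-150 29/9≈3.22, SKU-109 33/13≈2.54, SKU-105 24/14≈1.71.
Take all of SKU-120 (5 m, value 43) → 43 m left.
Take all of SKU-104 (14 m, value 59) → 29 m left.
Take all of SKU-150 (9 m, value 29) → 20 m left.
Take all of SKU-109 (13 m, value 33) → 7 m left.
7 m left: a 7/14 share of SKU-105 gives 24×7/14 = 12.

7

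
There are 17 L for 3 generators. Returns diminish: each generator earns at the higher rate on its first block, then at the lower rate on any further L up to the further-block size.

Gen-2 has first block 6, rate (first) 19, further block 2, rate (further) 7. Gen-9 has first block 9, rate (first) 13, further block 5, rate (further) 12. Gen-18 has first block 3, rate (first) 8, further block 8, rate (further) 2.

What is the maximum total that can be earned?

255

Rank every tier by rate: Gen-2/tier1 19 > Gen-9/tier1 13 > Gen-9/tier2 12 > Gen-18/tier1 8 > Gen-2/tier2 7 > Gen-18/tier2 2.
Gen-2/tier1 (19): +6 → 11 left.
Gen-9/tier1 (13): +9 → 2 left.
2 remain; put them into Gen-9 tier2 at 12.
Total = 19×6 + 13×9 + 12×2 = 255.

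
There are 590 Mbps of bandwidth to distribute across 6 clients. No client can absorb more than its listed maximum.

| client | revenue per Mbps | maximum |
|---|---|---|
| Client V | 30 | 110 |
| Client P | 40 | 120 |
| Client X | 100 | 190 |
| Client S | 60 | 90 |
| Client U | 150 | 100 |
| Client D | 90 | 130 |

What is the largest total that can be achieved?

54300

Highest revenue per Mbps first: Client U 150 > Client X 100 > Client D 90 > Client S 60 > Client P 40 > Client V 30.
Client U takes 100 to reach its cap of 100 — 490 left.
Give Client X 190 to hit its cap of 190 — 300 left.
Give Client D 130 to hit its cap of 130 — 170 left.
Give Client S 90 to hit its cap of 90 — 80 left.
Only 80 left; Client P takes them to reach 80.
Total = 40×80 + 100×190 + 60×90 + 150×100 + 90×130 = 54300.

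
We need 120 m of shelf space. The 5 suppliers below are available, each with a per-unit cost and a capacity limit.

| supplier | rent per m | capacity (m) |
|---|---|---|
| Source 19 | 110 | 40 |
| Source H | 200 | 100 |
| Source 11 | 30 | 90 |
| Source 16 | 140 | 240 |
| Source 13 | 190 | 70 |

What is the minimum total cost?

6000

Use suppliers in increasing cost order.
Source 11 at 30: take all 90 m — 30 still needed.
Source 19 at 110: take 30 of its 40 — requirement met.
Source 16, Source 13, Source H: unused.
Cost = 90×30 + 30×110 = 6000.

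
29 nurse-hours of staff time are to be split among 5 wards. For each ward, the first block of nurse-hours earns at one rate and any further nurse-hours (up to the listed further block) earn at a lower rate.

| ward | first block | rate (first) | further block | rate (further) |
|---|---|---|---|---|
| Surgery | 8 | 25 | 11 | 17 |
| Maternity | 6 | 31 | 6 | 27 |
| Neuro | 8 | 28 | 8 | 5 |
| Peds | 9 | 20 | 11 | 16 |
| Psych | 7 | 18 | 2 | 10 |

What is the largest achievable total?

792

Rank every tier by rate: Maternity/tier1 31 > Neuro/tier1 28 > Maternity/tier2 27 > Surgery/tier1 25 > Peds/tier1 20 > Psych/tier1 18 > Surgery/tier2 17 > Peds/tier2 16 > Psych/tier2 10 > Neuro/tier2 5.
Maternity tier1 at 31: fill all 6 → 23 left.
Fill Neuro tier1 block (8 at 28) → 15 left.
Fill Maternity tier2 block (6 at 27) → 9 left.
Surgery/tier1 (25): +8 → 1 left.
Peds tier1 at 20: only 1 left, fill 1.
Total = 31×6 + 28×8 + 27×6 + 25×8 + 20×1 = 792.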